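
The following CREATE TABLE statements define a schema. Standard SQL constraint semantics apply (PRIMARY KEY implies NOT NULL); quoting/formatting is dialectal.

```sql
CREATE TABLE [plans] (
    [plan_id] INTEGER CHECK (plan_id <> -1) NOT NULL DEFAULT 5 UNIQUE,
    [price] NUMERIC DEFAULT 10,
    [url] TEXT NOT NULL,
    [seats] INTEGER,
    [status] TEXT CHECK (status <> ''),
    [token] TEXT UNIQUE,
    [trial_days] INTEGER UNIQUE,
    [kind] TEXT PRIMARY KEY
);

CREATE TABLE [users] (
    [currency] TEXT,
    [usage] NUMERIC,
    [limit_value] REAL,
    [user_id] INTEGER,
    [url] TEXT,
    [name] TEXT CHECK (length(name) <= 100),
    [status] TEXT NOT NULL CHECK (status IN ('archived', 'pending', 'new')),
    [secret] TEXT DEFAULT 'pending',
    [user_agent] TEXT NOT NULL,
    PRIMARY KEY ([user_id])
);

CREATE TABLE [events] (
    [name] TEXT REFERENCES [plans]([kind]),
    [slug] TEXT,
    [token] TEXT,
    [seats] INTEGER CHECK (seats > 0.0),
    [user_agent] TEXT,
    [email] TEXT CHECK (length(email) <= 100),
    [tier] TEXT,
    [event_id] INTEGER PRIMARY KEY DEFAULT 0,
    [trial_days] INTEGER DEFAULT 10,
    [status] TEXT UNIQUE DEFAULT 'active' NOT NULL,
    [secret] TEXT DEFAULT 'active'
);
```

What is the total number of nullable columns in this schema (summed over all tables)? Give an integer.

20

plans: 5 nullable (price, seats, status, token, trial_days — PK (kind) and explicit NOT NULL columns excluded).
users: 6 nullable (currency, usage, limit_value, url, name, secret — PK (user_id) and explicit NOT NULL columns excluded).
events: 9 nullable (name, slug, token, seats, user_agent, email, tier, trial_days, secret — PK (event_id) and explicit NOT NULL columns excluded).
Total: 5 + 6 + 9 = 20.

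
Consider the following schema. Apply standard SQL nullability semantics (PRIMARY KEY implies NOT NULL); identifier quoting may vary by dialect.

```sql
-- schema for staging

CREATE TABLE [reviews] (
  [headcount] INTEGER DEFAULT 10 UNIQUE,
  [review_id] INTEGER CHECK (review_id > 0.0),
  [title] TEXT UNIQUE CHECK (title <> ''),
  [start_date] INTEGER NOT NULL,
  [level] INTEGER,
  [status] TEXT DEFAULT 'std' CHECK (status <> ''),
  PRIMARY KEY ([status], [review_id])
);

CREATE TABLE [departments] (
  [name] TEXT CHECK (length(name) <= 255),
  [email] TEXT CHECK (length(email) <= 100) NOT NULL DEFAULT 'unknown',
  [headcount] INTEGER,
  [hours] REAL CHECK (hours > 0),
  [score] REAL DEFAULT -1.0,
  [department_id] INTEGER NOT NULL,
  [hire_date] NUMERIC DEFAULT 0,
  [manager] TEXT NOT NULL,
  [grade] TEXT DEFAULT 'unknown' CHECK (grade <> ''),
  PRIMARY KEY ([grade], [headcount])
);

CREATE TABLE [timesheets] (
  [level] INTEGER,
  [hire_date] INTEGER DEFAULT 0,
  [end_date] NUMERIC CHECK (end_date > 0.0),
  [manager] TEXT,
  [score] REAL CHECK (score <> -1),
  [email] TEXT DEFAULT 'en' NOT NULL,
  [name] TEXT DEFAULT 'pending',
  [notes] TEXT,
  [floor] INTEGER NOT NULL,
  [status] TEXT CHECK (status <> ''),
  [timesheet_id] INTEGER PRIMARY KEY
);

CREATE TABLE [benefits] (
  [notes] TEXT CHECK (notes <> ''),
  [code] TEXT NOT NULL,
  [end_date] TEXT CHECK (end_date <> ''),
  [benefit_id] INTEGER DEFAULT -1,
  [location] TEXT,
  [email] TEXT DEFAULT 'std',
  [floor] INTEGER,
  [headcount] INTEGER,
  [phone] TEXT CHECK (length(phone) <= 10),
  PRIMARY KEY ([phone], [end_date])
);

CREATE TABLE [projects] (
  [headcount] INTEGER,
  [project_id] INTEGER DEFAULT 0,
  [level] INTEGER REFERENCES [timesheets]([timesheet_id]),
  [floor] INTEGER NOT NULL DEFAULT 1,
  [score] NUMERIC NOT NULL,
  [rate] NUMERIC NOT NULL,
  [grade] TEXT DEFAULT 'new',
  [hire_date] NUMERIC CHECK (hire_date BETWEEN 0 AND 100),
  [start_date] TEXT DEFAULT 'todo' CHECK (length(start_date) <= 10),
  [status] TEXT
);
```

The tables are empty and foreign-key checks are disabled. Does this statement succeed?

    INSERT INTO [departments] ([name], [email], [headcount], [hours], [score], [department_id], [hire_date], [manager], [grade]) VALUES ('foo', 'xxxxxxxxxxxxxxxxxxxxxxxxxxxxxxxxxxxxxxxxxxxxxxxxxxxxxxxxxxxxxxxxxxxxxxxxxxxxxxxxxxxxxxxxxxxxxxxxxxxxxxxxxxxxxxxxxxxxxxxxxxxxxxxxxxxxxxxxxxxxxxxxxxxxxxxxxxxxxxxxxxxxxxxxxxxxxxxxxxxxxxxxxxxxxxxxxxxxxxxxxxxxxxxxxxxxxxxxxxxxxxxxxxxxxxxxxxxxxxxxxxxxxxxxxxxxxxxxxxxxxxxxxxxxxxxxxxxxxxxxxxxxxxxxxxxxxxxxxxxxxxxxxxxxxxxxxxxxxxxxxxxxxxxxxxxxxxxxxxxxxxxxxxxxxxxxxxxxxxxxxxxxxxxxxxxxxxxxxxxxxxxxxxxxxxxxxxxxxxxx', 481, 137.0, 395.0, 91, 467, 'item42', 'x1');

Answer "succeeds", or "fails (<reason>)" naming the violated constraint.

The value 'xxxxxxxxxxxxxxxxxxxxxxxxxxxxxxxxxxxxxxxxxxxxxxxxxxxxxxxxxxxxxxxxxxxxxxxxxxxxxxxxxxxxxxxxxxxxxxxxxxxxxxxxxxxxxxxxxxxxxxxxxxxxxxxxxxxxxxxxxxxxxxxxxxxxxxxxxxxxxxxxxxxxxxxxxxxxxxxxxxxxxxxxxxxxxxxxxxxxxxxxxxxxxxxxxxxxxxxxxxxxxxxxxxxxxxxxxxxxxxxxxxxxxxxxxxxxxxxxxxxxxxxxxxxxxxxxxxxxxxxxxxxxxxxxxxxxxxxxxxxxxxxxxxxxxxxxxxxxxxxxxxxxxxxxxxxxxxxxxxxxxxxxxxxxxxxxxxxxxxxxxxxxxxxxxxxxxxxxxxxxxxxxxxxxxxxxxxxxxxxx' for email violates CHECK (length(email) <= 100).

fails (CHECK on email)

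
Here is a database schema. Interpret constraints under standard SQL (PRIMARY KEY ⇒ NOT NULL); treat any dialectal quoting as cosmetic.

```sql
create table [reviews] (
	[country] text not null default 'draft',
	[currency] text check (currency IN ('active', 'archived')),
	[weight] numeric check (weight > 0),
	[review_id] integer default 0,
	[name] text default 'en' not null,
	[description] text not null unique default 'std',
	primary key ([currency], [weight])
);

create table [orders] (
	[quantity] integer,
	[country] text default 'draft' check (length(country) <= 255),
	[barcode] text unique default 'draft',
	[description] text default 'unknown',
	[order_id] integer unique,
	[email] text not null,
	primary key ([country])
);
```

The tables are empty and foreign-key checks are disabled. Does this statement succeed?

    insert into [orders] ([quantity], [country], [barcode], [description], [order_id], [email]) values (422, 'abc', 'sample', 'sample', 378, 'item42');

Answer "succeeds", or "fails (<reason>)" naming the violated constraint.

succeeds

NOT NULL columns: country is supplied; email is supplied.
CHECK constraints: 'abc' satisfies (length(country) <= 255).
No constraint is violated.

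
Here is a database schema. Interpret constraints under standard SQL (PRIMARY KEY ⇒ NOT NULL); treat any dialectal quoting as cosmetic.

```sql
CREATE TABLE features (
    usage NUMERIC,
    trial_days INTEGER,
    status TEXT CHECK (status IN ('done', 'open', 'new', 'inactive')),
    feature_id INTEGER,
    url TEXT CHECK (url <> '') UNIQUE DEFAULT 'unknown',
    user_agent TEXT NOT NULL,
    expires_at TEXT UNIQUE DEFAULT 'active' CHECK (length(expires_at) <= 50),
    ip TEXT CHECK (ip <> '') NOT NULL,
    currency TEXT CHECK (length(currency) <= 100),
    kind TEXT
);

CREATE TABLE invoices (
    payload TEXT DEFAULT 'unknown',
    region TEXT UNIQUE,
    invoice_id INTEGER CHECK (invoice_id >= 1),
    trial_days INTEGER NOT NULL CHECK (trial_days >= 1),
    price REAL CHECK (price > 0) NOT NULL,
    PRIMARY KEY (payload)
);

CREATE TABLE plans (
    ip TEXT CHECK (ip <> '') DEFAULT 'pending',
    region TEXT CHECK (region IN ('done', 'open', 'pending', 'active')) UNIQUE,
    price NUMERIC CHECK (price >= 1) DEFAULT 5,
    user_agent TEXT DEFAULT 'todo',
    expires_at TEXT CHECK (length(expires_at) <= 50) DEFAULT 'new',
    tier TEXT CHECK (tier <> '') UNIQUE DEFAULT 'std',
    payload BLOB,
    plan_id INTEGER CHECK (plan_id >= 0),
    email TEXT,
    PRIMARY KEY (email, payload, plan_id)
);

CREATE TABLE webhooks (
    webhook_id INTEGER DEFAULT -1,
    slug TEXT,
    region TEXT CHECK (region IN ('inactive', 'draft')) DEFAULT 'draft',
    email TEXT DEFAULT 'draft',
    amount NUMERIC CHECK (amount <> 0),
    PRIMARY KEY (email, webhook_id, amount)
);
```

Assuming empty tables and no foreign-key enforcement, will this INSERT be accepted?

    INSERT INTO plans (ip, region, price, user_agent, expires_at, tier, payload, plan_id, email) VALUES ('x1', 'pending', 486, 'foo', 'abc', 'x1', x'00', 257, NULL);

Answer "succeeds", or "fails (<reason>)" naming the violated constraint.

email is explicitly set to NULL, but email is part of the PRIMARY KEY (implied NOT NULL).

fails (NOT NULL on email)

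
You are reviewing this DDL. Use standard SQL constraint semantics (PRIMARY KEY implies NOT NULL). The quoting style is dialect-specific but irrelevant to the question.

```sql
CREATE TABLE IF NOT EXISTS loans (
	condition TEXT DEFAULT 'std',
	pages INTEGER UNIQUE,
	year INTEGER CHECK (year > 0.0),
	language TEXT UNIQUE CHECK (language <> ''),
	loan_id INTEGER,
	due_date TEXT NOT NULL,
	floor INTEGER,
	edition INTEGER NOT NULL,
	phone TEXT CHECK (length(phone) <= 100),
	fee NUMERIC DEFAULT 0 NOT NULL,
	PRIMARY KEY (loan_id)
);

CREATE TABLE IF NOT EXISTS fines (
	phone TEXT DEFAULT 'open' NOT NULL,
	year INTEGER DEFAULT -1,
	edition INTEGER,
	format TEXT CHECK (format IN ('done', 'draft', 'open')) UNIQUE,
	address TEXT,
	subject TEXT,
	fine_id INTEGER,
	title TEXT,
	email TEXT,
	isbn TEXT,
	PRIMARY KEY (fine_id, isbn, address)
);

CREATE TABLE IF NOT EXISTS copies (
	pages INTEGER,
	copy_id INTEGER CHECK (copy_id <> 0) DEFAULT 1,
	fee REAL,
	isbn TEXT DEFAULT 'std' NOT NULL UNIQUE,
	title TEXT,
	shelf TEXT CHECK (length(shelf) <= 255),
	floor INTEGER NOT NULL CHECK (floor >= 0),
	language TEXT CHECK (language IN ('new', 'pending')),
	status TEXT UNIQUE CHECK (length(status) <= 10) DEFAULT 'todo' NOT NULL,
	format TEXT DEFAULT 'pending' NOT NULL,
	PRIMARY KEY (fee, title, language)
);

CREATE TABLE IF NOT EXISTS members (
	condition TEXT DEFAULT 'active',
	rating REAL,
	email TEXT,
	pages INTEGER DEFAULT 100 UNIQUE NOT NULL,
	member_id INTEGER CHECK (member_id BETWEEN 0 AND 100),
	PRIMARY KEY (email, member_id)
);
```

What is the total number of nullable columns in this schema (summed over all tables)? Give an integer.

17

loans: 6 nullable (condition, pages, year, language, floor, phone — PK (loan_id) and explicit NOT NULL columns excluded).
fines: 6 nullable (year, edition, format, subject, title, email — PK (fine_id, isbn, address) and explicit NOT NULL columns excluded).
copies: 3 nullable (pages, copy_id, shelf — PK (fee, title, language) and explicit NOT NULL columns excluded).
members: 2 nullable (condition, rating — PK (email, member_id) and explicit NOT NULL columns excluded).
Total: 6 + 6 + 3 + 2 = 17.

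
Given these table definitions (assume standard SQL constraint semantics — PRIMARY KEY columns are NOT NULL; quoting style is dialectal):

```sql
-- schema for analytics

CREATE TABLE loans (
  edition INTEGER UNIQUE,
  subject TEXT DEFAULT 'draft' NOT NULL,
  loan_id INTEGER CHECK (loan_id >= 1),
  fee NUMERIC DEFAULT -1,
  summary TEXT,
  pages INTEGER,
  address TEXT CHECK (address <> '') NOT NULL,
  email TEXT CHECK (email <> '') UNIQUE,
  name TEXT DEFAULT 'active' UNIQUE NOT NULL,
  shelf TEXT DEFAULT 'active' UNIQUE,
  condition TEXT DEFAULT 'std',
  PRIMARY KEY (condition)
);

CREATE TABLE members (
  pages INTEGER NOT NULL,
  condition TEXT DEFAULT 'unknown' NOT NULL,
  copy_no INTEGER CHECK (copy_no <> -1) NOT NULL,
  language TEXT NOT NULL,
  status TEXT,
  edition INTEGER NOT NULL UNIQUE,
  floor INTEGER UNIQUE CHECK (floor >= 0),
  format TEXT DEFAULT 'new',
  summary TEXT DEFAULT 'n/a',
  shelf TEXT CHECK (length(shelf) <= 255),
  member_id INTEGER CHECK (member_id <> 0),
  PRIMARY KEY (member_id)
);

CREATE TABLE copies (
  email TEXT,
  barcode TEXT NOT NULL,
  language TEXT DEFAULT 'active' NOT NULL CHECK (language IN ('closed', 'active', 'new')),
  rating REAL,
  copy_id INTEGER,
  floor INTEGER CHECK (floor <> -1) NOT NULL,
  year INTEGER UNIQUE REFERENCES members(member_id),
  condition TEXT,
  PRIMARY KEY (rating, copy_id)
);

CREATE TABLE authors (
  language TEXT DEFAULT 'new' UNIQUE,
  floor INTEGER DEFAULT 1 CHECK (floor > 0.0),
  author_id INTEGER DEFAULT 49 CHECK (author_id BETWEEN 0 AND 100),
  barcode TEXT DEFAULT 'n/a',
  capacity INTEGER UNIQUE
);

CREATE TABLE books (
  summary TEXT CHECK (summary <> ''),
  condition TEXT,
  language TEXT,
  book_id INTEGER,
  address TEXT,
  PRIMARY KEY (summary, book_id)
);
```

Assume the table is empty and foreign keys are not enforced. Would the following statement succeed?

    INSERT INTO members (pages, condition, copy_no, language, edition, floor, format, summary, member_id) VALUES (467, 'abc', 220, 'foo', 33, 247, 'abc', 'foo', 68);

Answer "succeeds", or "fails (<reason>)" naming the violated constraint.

succeeds

NOT NULL columns: condition is supplied; copy_no is supplied; edition is supplied; language is supplied; member_id is supplied; pages is supplied.
CHECK constraints: 220 satisfies (copy_no <> -1); 247 satisfies (floor >= 0); 68 satisfies (member_id <> 0).
No constraint is violated.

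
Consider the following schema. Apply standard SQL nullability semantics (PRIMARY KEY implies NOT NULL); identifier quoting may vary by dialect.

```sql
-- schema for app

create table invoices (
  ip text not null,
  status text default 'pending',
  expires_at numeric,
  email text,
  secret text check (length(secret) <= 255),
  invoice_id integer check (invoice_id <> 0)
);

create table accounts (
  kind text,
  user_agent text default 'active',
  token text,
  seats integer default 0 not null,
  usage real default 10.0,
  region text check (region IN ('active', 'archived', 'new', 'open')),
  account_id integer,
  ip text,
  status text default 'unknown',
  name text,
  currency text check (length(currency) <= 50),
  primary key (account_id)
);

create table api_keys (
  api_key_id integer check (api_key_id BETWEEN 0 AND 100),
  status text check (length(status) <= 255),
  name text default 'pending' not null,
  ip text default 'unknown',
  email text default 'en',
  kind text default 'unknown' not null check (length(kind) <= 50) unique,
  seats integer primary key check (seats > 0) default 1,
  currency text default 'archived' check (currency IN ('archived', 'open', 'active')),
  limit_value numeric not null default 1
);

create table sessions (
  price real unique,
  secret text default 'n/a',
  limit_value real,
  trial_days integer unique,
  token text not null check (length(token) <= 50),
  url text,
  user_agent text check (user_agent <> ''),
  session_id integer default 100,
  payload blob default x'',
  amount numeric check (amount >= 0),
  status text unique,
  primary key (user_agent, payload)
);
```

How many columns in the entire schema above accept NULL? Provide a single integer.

invoices: 5 nullable (status, expires_at, email, secret, invoice_id — PK none and explicit NOT NULL columns excluded).
accounts: 9 nullable (kind, user_agent, token, usage, region, ip, status, name, currency — PK (account_id) and explicit NOT NULL columns excluded).
api_keys: 5 nullable (api_key_id, status, ip, email, currency — PK (seats) and explicit NOT NULL columns excluded).
sessions: 8 nullable (price, secret, limit_value, trial_days, url, session_id, amount, status — PK (user_agent, payload) and explicit NOT NULL columns excluded).
Total: 5 + 9 + 5 + 8 = 27.

27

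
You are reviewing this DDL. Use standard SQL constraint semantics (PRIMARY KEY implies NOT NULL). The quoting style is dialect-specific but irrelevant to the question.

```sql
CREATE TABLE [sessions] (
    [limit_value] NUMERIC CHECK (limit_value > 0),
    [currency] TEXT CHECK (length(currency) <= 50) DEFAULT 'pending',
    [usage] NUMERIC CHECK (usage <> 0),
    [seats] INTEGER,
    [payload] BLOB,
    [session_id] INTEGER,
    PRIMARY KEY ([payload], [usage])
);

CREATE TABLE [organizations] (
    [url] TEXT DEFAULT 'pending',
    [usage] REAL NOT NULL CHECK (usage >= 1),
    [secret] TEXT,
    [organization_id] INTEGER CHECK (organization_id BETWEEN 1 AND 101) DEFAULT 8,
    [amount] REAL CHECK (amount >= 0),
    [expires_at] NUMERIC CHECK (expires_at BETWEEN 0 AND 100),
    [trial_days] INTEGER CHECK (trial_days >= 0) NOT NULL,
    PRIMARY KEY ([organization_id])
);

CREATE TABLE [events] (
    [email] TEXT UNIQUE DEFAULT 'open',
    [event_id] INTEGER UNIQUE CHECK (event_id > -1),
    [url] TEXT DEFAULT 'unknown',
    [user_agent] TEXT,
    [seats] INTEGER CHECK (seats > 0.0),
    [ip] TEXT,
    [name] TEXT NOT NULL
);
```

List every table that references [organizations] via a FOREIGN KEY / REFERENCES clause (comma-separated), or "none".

none

No REFERENCES clause anywhere in the schema names organizations.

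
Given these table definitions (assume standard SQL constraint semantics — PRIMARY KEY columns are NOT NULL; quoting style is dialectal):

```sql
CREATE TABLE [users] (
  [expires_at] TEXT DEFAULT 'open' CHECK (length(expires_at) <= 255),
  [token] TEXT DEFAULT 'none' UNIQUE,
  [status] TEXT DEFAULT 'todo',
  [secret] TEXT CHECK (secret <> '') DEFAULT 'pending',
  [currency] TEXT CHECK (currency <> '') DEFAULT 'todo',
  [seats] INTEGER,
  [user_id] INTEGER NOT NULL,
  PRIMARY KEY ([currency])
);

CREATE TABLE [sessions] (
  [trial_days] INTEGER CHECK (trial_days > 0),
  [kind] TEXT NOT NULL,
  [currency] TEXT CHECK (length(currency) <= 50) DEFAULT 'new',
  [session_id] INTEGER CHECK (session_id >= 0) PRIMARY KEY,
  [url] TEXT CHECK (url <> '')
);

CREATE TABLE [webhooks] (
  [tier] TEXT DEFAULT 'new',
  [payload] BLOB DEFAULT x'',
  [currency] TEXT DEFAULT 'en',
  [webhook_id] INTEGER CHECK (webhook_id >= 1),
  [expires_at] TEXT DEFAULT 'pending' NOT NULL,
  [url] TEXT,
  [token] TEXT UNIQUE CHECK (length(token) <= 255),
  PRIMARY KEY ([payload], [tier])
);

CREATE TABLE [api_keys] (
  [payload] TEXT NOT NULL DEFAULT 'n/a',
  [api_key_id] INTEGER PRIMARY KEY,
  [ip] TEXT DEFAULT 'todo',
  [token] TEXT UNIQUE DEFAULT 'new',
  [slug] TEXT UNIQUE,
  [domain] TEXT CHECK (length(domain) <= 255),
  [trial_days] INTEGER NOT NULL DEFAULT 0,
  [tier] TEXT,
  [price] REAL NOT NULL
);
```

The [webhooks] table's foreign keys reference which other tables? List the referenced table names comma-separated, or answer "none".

No column in webhooks has a REFERENCES clause.

none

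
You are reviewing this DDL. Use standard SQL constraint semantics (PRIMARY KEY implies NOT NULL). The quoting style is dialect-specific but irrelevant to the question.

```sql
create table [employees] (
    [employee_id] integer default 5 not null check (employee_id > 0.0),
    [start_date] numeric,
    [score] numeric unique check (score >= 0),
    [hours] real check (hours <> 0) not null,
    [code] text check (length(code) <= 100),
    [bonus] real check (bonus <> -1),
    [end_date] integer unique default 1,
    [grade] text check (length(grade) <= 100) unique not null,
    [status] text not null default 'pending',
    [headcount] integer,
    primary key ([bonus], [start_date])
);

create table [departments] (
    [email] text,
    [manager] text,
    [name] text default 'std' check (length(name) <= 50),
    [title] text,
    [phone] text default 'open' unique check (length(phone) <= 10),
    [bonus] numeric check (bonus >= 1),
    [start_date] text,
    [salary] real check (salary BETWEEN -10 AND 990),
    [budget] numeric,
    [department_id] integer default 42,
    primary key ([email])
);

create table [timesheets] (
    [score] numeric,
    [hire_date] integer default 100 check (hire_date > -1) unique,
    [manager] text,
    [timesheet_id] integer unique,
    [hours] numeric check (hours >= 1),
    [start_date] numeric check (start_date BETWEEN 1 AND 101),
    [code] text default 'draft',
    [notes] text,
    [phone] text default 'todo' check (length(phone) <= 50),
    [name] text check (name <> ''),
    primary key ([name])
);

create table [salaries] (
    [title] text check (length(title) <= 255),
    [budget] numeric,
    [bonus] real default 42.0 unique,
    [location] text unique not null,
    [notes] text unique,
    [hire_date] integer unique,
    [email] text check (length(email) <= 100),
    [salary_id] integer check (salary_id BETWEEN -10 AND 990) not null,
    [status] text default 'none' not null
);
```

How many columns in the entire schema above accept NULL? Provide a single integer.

28

employees: 4 nullable (score, code, end_date, headcount — PK (bonus, start_date) and explicit NOT NULL columns excluded).
departments: 9 nullable (manager, name, title, phone, bonus, start_date, salary, budget, department_id — PK (email) and explicit NOT NULL columns excluded).
timesheets: 9 nullable (score, hire_date, manager, timesheet_id, hours, start_date, code, notes, phone — PK (name) and explicit NOT NULL columns excluded).
salaries: 6 nullable (title, budget, bonus, notes, hire_date, email — PK none and explicit NOT NULL columns excluded).
Total: 4 + 9 + 9 + 6 = 28.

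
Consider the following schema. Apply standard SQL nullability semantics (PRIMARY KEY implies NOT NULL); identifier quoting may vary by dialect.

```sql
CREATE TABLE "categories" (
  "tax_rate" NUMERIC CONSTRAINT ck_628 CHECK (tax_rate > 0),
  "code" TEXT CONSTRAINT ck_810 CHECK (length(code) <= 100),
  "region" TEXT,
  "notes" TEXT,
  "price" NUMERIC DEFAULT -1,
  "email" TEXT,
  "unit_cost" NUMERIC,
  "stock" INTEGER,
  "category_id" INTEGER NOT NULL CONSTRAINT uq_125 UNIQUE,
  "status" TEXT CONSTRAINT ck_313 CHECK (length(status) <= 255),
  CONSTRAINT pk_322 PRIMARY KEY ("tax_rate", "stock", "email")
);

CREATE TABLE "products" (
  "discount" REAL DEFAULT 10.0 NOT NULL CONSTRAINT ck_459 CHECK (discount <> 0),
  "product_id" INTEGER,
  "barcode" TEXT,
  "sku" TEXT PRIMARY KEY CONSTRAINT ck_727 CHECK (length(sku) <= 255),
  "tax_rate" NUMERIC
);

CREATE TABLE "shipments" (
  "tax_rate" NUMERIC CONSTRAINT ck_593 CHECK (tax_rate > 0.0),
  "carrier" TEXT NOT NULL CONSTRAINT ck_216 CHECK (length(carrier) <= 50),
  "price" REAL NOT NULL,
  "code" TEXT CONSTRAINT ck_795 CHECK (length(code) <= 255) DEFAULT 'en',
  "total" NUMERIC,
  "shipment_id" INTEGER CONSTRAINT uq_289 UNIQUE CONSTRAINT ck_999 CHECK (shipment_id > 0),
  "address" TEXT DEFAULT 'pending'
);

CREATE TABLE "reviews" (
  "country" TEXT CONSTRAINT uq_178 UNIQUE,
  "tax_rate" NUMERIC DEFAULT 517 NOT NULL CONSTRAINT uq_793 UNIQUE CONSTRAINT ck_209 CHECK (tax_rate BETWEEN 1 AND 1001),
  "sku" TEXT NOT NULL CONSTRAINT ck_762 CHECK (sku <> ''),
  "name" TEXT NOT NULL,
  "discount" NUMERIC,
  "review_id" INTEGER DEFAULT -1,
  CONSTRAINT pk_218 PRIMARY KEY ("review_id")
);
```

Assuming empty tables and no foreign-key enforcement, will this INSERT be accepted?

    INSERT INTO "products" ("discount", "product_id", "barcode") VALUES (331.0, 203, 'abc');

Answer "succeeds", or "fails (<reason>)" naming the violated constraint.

sku is omitted from the column list and has no DEFAULT, so it would receive NULL.
But sku is part of the PRIMARY KEY (implied NOT NULL).

fails (NOT NULL on sku)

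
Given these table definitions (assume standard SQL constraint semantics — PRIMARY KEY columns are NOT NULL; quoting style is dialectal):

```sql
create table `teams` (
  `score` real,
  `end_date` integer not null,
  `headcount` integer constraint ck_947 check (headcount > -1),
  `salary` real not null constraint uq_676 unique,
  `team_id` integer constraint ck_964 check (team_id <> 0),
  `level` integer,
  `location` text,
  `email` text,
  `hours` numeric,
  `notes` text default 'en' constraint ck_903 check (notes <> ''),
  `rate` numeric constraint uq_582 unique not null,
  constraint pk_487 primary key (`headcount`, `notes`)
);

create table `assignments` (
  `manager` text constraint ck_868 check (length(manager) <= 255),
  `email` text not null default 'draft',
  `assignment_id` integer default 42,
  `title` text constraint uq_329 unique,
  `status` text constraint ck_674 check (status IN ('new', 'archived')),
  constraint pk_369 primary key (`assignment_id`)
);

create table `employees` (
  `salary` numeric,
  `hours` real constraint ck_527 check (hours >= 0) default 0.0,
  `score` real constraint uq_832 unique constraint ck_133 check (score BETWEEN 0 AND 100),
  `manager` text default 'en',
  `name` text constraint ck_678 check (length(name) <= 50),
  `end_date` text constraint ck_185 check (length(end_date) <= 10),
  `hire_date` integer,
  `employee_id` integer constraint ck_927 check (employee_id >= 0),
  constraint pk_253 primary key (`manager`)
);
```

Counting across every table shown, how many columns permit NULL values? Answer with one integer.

teams: 6 nullable (score, team_id, level, location, email, hours — PK (headcount, notes) and explicit NOT NULL columns excluded).
assignments: 3 nullable (manager, title, status — PK (assignment_id) and explicit NOT NULL columns excluded).
employees: 7 nullable (salary, hours, score, name, end_date, hire_date, employee_id — PK (manager) and explicit NOT NULL columns excluded).
Total: 6 + 3 + 7 = 16.

16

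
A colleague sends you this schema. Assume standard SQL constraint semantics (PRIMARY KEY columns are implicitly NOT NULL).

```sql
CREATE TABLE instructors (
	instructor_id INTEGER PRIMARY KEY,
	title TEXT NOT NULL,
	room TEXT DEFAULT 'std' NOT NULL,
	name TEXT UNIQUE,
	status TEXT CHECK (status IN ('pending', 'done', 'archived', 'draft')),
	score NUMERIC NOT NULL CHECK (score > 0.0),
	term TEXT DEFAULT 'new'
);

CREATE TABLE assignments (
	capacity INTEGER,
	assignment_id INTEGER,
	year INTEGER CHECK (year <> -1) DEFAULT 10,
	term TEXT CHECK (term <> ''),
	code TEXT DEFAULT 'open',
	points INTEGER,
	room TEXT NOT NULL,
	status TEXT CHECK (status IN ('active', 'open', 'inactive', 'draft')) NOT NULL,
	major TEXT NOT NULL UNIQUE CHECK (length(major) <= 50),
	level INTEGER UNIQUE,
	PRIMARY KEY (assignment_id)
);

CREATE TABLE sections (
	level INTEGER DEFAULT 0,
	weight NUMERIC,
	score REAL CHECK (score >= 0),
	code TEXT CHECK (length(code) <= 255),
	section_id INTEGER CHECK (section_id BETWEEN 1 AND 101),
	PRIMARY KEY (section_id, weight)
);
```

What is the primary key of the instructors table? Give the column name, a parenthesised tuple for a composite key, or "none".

instructor_id

instructor_id is declared PRIMARY KEY inline on the column.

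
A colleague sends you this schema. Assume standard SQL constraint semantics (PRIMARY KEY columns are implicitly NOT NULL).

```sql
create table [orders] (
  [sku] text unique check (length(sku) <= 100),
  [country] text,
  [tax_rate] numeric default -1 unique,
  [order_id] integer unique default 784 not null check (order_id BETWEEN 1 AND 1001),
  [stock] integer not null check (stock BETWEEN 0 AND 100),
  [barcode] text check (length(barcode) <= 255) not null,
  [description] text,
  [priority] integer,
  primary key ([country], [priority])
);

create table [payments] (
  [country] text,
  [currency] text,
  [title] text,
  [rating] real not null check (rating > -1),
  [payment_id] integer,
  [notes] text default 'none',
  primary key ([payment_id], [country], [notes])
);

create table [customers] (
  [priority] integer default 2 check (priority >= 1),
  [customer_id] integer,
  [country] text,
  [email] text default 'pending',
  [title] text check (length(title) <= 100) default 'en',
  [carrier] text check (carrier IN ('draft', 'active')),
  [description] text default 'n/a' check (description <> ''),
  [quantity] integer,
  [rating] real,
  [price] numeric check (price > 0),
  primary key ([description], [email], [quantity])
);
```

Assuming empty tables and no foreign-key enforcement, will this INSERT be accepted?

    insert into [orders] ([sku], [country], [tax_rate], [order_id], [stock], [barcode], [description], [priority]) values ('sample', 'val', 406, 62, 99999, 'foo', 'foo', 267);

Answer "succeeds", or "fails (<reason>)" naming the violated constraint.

fails (CHECK on stock)

The value 99999 for stock violates CHECK (stock BETWEEN 0 AND 100).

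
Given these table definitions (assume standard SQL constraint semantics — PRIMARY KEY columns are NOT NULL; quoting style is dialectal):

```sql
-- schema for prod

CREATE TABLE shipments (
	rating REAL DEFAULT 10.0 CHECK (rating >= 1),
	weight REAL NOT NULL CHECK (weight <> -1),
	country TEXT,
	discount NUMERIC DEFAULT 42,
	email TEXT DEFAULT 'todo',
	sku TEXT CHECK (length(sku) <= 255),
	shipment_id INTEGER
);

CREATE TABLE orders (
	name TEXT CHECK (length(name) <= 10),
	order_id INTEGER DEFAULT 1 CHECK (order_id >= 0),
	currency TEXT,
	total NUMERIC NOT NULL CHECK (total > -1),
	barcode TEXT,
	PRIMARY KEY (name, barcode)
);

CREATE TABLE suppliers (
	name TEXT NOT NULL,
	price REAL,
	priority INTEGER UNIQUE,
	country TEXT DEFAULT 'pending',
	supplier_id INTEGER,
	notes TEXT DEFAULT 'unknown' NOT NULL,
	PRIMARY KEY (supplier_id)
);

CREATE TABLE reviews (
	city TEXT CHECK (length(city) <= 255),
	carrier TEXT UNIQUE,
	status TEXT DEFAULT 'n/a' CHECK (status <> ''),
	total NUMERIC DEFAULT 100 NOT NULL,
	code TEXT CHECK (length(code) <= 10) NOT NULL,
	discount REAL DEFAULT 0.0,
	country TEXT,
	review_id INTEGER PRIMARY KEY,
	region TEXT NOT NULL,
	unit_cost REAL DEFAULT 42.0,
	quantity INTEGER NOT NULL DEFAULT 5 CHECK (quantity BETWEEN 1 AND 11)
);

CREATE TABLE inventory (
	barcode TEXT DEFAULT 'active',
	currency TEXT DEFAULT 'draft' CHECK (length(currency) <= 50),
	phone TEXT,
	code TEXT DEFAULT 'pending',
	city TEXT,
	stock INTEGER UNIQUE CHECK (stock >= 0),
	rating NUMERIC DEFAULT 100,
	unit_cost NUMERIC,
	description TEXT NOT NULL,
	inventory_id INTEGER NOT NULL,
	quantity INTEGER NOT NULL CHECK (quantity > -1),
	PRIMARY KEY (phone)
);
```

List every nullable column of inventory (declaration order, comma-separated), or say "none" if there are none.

barcode, currency, code, city, stock, rating, unit_cost

- barcode: DEFAULT only fills an omitted column; an explicit NULL is still allowed → nullable.
- currency: CHECK does not forbid NULL (a CHECK constraint passes when its expression is NULL) → nullable.
- phone: part of the PRIMARY KEY, which implies NOT NULL → not nullable.
- code: DEFAULT only fills an omitted column; an explicit NULL is still allowed → nullable.
- city: no NOT NULL constraint applies → nullable.
- stock: CHECK does not forbid NULL (a CHECK constraint passes when its expression is NULL) → nullable.
- rating: DEFAULT only fills an omitted column; an explicit NULL is still allowed → nullable.
- unit_cost: no NOT NULL constraint applies → nullable.
- description: declared NOT NULL → not nullable.
- inventory_id: declared NOT NULL → not nullable.
- quantity: declared NOT NULL → not nullable.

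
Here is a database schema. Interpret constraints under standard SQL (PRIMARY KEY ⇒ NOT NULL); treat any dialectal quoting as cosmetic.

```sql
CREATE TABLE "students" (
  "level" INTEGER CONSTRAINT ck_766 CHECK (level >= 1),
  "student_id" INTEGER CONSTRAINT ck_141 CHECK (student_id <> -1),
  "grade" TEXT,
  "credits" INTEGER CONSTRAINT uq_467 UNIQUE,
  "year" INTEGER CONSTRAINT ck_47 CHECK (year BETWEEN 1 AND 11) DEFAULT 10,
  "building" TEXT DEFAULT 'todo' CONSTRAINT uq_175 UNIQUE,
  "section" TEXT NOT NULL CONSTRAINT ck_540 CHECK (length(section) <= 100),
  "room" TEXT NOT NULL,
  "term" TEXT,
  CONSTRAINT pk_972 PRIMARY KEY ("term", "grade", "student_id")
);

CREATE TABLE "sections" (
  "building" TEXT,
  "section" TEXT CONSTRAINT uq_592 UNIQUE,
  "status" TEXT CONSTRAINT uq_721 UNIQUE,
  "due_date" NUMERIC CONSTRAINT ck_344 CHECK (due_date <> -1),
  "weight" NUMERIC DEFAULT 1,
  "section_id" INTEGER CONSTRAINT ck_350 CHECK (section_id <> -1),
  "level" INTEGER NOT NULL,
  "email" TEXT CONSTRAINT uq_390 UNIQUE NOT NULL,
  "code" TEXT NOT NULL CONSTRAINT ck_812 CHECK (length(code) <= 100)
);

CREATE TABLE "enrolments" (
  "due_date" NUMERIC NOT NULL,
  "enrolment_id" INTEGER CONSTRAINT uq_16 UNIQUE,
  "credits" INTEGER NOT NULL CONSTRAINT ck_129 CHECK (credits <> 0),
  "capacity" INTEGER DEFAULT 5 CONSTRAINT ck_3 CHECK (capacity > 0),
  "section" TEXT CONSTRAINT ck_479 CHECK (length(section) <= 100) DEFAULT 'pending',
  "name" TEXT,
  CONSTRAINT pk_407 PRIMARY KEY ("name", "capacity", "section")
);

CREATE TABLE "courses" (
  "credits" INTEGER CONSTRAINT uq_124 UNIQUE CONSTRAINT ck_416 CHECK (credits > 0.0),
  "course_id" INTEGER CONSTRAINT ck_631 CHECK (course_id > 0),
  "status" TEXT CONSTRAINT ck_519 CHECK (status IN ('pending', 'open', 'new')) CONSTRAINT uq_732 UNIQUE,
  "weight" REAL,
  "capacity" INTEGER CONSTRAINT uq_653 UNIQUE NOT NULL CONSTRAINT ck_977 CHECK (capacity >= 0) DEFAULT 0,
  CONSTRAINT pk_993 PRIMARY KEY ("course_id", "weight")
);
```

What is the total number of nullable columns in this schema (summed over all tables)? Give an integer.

students: 4 nullable (level, credits, year, building — PK (term, grade, student_id) and explicit NOT NULL columns excluded).
sections: 6 nullable (building, section, status, due_date, weight, section_id — PK none and explicit NOT NULL columns excluded).
enrolments: 1 nullable (enrolment_id — PK (name, capacity, section) and explicit NOT NULL columns excluded).
courses: 2 nullable (credits, status — PK (course_id, weight) and explicit NOT NULL columns excluded).
Total: 4 + 6 + 1 + 2 = 13.

13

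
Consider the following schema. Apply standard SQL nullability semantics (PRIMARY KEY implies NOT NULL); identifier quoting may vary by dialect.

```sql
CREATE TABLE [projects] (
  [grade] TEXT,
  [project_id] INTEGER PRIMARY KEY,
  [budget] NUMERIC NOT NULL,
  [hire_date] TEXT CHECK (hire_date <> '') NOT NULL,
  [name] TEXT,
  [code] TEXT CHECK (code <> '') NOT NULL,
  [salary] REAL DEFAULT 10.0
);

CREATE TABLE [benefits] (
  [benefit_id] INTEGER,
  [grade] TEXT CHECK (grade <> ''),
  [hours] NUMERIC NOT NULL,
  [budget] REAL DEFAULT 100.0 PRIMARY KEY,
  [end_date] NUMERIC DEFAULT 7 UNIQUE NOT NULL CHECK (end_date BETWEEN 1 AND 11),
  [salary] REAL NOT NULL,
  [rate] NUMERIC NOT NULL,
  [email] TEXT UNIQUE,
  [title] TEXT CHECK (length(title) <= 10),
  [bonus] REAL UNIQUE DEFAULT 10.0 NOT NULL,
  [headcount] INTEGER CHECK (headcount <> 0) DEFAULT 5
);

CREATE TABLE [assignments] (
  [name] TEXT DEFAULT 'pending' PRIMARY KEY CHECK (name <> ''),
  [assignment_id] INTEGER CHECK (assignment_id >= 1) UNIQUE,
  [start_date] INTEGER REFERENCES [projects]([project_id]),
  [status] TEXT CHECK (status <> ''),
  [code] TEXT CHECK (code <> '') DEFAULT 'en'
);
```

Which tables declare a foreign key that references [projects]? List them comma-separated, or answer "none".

- assignments.start_date references projects(project_id).

assignments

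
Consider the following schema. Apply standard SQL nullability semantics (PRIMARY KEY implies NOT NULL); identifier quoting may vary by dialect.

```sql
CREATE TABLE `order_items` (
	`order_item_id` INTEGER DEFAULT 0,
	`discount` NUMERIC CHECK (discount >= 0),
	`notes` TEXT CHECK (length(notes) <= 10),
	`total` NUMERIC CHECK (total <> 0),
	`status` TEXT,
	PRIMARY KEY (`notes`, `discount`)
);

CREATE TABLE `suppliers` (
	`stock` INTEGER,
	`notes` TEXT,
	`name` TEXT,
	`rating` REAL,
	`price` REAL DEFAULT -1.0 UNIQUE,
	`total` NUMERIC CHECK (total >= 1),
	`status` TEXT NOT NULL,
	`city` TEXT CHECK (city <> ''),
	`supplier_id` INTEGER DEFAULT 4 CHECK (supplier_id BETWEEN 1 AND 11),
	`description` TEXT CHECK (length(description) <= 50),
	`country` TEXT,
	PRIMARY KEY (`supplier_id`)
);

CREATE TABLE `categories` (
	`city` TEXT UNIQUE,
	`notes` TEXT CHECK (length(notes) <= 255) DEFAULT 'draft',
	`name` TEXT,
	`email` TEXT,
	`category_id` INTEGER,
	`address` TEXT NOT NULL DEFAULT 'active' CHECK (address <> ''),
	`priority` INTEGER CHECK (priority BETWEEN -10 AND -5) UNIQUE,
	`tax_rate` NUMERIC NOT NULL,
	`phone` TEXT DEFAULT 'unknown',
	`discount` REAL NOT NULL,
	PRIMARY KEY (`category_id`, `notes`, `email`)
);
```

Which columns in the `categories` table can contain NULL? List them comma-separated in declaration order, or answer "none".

- city: UNIQUE does not imply NOT NULL → nullable.
- notes: part of the PRIMARY KEY, which implies NOT NULL → not nullable.
- name: no NOT NULL constraint applies → nullable.
- email: part of the PRIMARY KEY, which implies NOT NULL → not nullable.
- category_id: part of the PRIMARY KEY, which implies NOT NULL → not nullable.
- address: declared NOT NULL → not nullable.
- priority: CHECK does not forbid NULL (a CHECK constraint passes when its expression is NULL) → nullable.
- tax_rate: declared NOT NULL → not nullable.
- phone: DEFAULT only fills an omitted column; an explicit NULL is still allowed → nullable.
- discount: declared NOT NULL → not nullable.

city, name, priority, phone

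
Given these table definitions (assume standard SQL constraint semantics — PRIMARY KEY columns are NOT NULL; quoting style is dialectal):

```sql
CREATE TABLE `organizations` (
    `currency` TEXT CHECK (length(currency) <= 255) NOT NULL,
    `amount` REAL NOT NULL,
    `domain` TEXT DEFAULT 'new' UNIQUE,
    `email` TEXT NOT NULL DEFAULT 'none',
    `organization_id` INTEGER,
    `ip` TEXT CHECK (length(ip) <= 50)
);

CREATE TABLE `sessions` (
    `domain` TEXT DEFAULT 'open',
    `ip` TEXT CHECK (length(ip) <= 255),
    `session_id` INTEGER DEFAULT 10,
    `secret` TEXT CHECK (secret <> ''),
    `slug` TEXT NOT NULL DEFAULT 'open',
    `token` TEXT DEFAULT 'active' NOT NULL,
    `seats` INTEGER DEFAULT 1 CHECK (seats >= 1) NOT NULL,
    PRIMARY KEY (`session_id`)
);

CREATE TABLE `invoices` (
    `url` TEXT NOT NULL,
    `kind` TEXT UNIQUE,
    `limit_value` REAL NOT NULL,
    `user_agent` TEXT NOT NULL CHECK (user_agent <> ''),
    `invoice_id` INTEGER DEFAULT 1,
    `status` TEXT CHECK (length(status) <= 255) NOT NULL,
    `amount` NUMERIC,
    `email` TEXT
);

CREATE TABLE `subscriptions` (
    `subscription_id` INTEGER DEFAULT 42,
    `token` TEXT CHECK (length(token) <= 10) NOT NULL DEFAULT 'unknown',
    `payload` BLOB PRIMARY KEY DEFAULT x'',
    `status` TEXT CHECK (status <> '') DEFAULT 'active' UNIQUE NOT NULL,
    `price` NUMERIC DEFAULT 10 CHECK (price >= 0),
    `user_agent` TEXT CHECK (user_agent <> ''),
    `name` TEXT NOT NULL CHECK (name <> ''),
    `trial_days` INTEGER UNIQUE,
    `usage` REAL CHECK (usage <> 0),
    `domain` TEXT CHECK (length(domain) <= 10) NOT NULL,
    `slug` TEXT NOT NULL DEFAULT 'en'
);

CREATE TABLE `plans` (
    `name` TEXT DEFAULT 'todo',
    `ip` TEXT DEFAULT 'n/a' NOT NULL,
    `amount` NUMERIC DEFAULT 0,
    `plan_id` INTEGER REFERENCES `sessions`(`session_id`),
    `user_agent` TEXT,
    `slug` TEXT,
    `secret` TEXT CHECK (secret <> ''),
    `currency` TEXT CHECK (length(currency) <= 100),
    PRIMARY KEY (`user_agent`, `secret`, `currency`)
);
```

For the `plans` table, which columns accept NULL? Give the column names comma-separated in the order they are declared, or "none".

name, amount, plan_id, slug

- name: DEFAULT only fills an omitted column; an explicit NULL is still allowed → nullable.
- ip: declared NOT NULL → not nullable.
- amount: DEFAULT only fills an omitted column; an explicit NULL is still allowed → nullable.
- plan_id: a foreign key column may be NULL unless separately constrained → nullable.
- user_agent: part of the PRIMARY KEY, which implies NOT NULL → not nullable.
- slug: no NOT NULL constraint applies → nullable.
- secret: part of the PRIMARY KEY, which implies NOT NULL → not nullable.
- currency: part of the PRIMARY KEY, which implies NOT NULL → not nullable.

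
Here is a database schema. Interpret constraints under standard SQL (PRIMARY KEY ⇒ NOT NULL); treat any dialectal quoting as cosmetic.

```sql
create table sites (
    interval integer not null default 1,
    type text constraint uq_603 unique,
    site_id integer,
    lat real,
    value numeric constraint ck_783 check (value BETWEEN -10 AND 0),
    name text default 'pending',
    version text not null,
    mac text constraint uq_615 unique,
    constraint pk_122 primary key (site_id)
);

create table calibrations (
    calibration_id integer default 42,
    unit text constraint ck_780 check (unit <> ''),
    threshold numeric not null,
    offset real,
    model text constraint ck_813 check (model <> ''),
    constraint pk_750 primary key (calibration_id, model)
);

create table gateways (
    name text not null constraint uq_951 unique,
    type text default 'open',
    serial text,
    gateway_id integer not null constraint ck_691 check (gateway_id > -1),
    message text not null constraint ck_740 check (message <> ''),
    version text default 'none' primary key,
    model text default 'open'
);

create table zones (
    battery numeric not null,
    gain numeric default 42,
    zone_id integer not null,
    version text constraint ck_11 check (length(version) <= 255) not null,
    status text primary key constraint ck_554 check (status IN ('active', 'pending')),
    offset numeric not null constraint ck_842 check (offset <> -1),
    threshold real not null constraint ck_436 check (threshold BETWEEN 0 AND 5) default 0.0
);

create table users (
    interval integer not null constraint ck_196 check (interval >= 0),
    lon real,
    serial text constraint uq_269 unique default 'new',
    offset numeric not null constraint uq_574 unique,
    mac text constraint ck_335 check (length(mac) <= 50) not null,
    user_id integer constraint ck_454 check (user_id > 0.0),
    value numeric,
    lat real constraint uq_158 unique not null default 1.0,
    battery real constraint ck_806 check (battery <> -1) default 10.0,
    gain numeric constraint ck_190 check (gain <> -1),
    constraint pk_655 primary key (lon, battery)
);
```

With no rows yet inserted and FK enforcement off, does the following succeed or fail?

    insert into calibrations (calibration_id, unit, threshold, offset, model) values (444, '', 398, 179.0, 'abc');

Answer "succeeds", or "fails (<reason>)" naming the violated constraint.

fails (CHECK on unit)

The value '' for unit violates CHECK (unit <> '').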